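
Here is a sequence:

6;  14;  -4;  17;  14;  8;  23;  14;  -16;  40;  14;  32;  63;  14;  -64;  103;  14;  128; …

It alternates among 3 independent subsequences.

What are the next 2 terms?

The terms cycle through 3 interleaved subsequences.
Subsequence A = 6, 17, 23, 40, 63, 103: a Fibonacci-like recurrence a_n = a_{n-1} + a_{n-2}.
Subsequence B = 14, 14, 14, 14, 14, 14: constant 14.
Subsequence C = -4, 8, -16, 32, -64, 128: a geometric progression (common ratio -2).
The 19th slot belongs to subsequence A; its 7th term is 166.
Term 20 comes from subsequence B (its 7th entry): 14.

166, 14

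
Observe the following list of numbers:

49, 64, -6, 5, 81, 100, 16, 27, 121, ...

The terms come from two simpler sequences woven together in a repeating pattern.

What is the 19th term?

82

The slot pattern repeats as AABB (period 4), so there are 2 interleaved tracks.
Track A: 49, 64, 81, 100, 121 (the squares 7², 8², 9², …).
Track B: -6, 5, 16, 27 (arithmetic with common difference +11).
Term 19 comes from track B (its 9th entry): 82.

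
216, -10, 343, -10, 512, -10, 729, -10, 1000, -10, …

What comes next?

1331

Positions 1, 3, 5, … form one subsequence and positions 2, 4, 6, … form another.
Track A: 216, 343, 512, 729, 1000 (consecutive cubes n³ from n = 6).
Track B: -10, -10, -10, -10, -10 (constant -10).
The 11th slot belongs to track A; its 6th term is 1331.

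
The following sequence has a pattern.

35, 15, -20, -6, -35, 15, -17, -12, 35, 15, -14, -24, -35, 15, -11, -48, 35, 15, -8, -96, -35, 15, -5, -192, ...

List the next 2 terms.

35, 15

The terms cycle through 4 interleaved subsequences.
Track A: 35, -35, 35, -35, 35, -35. Oscillating between 35 and -35.
Track B: 15, 15, 15, 15, 15, 15. The constant sequence 15.
Track C: -20, -17, -14, -11, -8, -5. Linear: a_n = -23 + 3·n.
Track D: -6, -12, -24, -48, -96, -192. Geometric, ×2 each step.
Term 25 comes from track A (its 7th entry): 35.
Position 26 → track B, term 7 = 15.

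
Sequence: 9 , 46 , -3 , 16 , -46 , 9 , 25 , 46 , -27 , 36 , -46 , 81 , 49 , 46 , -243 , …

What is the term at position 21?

Split by position mod 3: positions 1, 4, 7, … form one track, and each other residue class forms its own.
Stream A: 9, 16, 25, 36, 49 (consecutive squares n² from n = 3).
Stream B: 46, -46, 46, -46, 46 (the oscillation 46·(−1)^(n+1)).
Stream C: -3, 9, -27, 81, -243 (a geometric progression (common ratio -3)).
Position 21 falls in stream C as its term 7, giving -2187.

-2187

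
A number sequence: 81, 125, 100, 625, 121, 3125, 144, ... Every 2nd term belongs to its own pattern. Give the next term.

15625

Taking every 2nd term gives 2 separate tracks.
Subsequence A is 81, 100, 121, 144, which is the squares 9², 10², 11², ….
Subsequence B is 125, 625, 3125, which is powers 5^3, 5^4, 5^5, ….
Term 8 comes from subsequence B (its 4th entry): 15625.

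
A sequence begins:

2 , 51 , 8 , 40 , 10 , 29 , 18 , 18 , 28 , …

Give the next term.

7

Taking every 2nd term gives 2 separate tracks.
Track A = 2, 8, 10, 18, 28: a Fibonacci-like recurrence a_n = a_{n-1} + a_{n-2}.
Track B = 51, 40, 29, 18: arithmetic, step −11.
The 10th slot belongs to track B; its 5th term is 7.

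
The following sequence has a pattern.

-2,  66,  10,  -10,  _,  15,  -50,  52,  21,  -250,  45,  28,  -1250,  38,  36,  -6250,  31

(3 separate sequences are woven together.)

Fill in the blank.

Read the sequence 3 terms at a time; column i is its own pattern.
Stream A is -2, -10, -50, -250, -1250, -6250, which is a geometric progression (common ratio 5).
Stream B is 66, ?, 52, 45, 38, 31, which is arithmetic, step −7.
Stream C is 10, 15, 21, 28, 36, which is triangular numbers starting at T_4.
Stream B's pattern makes the blank 59.

59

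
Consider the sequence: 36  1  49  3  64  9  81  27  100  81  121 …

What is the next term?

243

The terms cycle through 2 interleaved subsequences.
Subsequence A: 36, 49, 64, 81, 100, 121 — perfect squares starting at 6².
Subsequence B: 1, 3, 9, 27, 81 — successive powers of 3.
Position 12 falls in subsequence B as its term 6, giving 243.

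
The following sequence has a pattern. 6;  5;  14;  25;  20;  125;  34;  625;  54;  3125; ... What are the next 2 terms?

Taking every 2nd term gives 2 separate tracks.
Track A is 6, 14, 20, 34, 54, which is Fibonacci-style (each term is the sum of the two before it).
Track B is 5, 25, 125, 625, 3125, which is powers of 5.
The 11th slot belongs to track A; its 6th term is 88.
Term 12 comes from track B (its 6th entry): 15625.

88, 15625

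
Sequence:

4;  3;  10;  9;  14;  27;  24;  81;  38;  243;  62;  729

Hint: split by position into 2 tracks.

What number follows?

100

Odd-indexed and even-indexed terms follow separate rules.
Track A: 4, 10, 14, 24, 38, 62. A Fibonacci-like recurrence a_n = a_{n-1} + a_{n-2}.
Track B: 3, 9, 27, 81, 243, 729. Powers of 3.
Position 13 → track A, term 7 = 100.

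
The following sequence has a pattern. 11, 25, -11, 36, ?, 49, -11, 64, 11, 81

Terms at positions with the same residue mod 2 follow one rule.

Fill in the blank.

11

Split by position mod 2 into 2 tracks.
Stream A: 11, -11, ?, -11, 11 — the oscillation 11·(−1)^(n+1).
Stream B: 25, 36, 49, 64, 81 — the squares 5², 6², 7², ….
Filling stream A at index 3 by its rule yields 11.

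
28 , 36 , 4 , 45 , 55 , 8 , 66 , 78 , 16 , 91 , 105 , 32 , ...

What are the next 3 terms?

Reading positions in blocks of 3 reveals the pattern AAB — 2 tracks woven together.
Stream A: 28, 36, 45, 55, 66, 78, 91, 105 (triangular numbers n(n+1)/2 for n = 7, 8, …).
Stream B: 4, 8, 16, 32 (successive powers of 2).
The 13th slot belongs to stream A; its 9th term is 120.
The 14th slot belongs to stream A; its 10th term is 136.
Position 15 → stream B, term 5 = 64.

120, 136, 64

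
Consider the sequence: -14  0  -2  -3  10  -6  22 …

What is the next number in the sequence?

Positions 1, 3, 5, … form one subsequence and positions 2, 4, 6, … form another.
Track A: -14, -2, 10, 22 (arithmetic, step +12).
Track B: 0, -3, -6 (subtracting 3 each time).
Position 8 → track B, term 4 = -9.

-9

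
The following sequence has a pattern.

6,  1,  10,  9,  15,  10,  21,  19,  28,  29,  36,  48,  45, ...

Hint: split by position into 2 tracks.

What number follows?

Odd-indexed and even-indexed terms follow separate rules.
Track A = 6, 10, 15, 21, 28, 36, 45: triangular numbers n(n+1)/2 for n = 3, 4, ….
Track B = 1, 9, 10, 19, 29, 48: a Fibonacci-like recurrence a_n = a_{n-1} + a_{n-2}.
Position 14 falls in track B as its term 7, giving 77.

77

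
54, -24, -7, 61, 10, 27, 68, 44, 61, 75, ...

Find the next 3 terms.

78, 95, 82

Positions follow the repeating pattern ABB; grouping by letter gives 2 tracks.
Subsequence A: 54, 61, 68, 75 (linear: a_n = 47 + 7·n).
Subsequence B: -24, -7, 10, 27, 44, 61 (linear: a_n = -41 + 17·n).
Position 11 → subsequence B, term 7 = 78.
Position 12 falls in subsequence B as its term 8, giving 95.
The 13th slot belongs to subsequence A; its 5th term is 82.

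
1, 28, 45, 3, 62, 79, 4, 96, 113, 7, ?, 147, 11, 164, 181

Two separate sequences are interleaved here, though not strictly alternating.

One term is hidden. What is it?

Positions follow the repeating pattern ABB; grouping by letter gives 2 tracks.
Subsequence A is 1, 3, 4, 7, 11, which is Fibonacci-style (each term is the sum of the two before it).
Subsequence B is 28, 45, 62, 79, 96, 113, ?, 147, 164, 181, which is arithmetic, step +17.
Subsequence B's pattern makes the blank 130.

130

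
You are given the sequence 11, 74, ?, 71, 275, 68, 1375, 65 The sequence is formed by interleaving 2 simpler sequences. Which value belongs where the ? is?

Odd-indexed and even-indexed terms follow separate rules.
Subsequence A = 11, ?, 275, 1375: a geometric progression (common ratio 5).
Subsequence B = 74, 71, 68, 65: subtracting 3 each time.
Subsequence A's pattern makes the blank 55.

55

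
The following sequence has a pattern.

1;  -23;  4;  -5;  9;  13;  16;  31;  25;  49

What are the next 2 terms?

Split by position mod 2 into 2 tracks.
Subsequence A: 1, 4, 9, 16, 25 (consecutive squares n² from n = 1).
Subsequence B: -23, -5, 13, 31, 49 (linear: a_n = -41 + 18·n).
Position 11 → subsequence A, term 6 = 36.
Term 12 comes from subsequence B (its 6th entry): 67.

36, 67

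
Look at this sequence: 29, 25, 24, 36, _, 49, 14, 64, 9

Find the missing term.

19

Split by position mod 2 into 2 tracks.
Subsequence A: 29, 24, ?, 14, 9 — arithmetic, step −5.
Subsequence B: 25, 36, 49, 64 — consecutive squares n² from n = 5.
So the missing entry in subsequence A is 19.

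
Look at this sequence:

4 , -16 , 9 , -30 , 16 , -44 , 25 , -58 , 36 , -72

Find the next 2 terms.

49, -86

Split by position mod 2 into 2 tracks.
Subsequence A = 4, 9, 16, 25, 36: consecutive squares n² from n = 2.
Subsequence B = -16, -30, -44, -58, -72: linear: a_n = -2 − 14·n.
Position 11 → subsequence A, term 6 = 49.
The 12th slot belongs to subsequence B; its 6th term is -86.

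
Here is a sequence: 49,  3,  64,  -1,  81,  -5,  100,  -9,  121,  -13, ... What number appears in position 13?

169

Odd-indexed and even-indexed terms follow separate rules.
Stream A: 49, 64, 81, 100, 121 (perfect squares starting at 7²).
Stream B: 3, -1, -5, -9, -13 (arithmetic with common difference −4).
Position 13 → stream A, term 7 = 169.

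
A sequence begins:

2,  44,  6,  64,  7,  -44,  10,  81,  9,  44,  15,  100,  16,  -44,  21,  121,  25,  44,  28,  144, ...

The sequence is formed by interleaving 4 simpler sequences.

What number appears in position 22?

-44

The terms cycle through 4 interleaved subsequences.
Track A: 2, 7, 9, 16, 25 (Fibonacci-style (each term is the sum of the two before it)).
Track B: 44, -44, 44, -44, 44 (the oscillation 44·(−1)^(n+1)).
Track C: 6, 10, 15, 21, 28 (triangular numbers n(n+1)/2 for n = 3, 4, …).
Track D: 64, 81, 100, 121, 144 (the squares 8², 9², 10², …).
The 22nd slot belongs to track B; its 6th term is -44.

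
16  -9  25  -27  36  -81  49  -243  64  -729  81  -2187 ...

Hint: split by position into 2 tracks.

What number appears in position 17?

144

The terms cycle through 2 interleaved subsequences.
Stream A: 16, 25, 36, 49, 64, 81 (consecutive squares n² from n = 4).
Stream B: -9, -27, -81, -243, -729, -2187 (a geometric progression (common ratio 3)).
Term 17 comes from stream A (its 9th entry): 144.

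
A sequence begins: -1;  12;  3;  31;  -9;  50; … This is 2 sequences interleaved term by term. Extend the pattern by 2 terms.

27, 69

Taking every 2nd term gives 2 separate tracks.
Stream A: -1, 3, -9. Geometric with ratio -3.
Stream B: 12, 31, 50. Arithmetic, step +19.
The 7th slot belongs to stream A; its 4th term is 27.
Position 8 → stream B, term 4 = 69.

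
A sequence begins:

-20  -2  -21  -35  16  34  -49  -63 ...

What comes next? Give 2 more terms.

52, 70

Reading positions in blocks of 4 reveals the pattern AABB — 2 tracks woven together.
Subsequence A: -20, -2, 16, 34 (linear: a_n = -38 + 18·n).
Subsequence B: -21, -35, -49, -63 (subtracting 14 each time).
Position 9 falls in subsequence A as its term 5, giving 52.
Term 10 comes from subsequence A (its 6th entry): 70.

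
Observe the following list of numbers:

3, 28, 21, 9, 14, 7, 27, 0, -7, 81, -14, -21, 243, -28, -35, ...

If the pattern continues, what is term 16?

The slot pattern repeats as ABB (period 3), so there are 2 interleaved tracks.
Subsequence A: 3, 9, 27, 81, 243 — powers of 3.
Subsequence B: 28, 21, 14, 7, 0, -7, -14, -21, -28, -35 — subtracting 7 each time.
Position 16 falls in subsequence A as its term 6, giving 729.

729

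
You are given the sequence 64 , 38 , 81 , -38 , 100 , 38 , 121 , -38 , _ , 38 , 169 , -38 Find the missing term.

144

The terms cycle through 2 interleaved subsequences.
Stream A is 64, 81, 100, 121, ?, 169, which is consecutive squares n² from n = 8.
Stream B is 38, -38, 38, -38, 38, -38, which is alternating ±38.
So the missing entry in stream A is 144.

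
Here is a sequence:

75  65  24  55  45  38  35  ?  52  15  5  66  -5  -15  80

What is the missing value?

25

Reading positions in blocks of 3 reveals the pattern AAB — 2 tracks woven together.
Subsequence A = 75, 65, 55, 45, 35, ?, 15, 5, -5, -15: arithmetic, step −10.
Subsequence B = 24, 38, 52, 66, 80: adding 14 each time.
So the missing entry in subsequence A is 25.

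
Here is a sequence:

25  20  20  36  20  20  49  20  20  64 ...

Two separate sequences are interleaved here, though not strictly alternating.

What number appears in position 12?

Positions follow the repeating pattern ABB; grouping by letter gives 2 tracks.
Track A is 25, 36, 49, 64, which is consecutive squares n² from n = 5.
Track B is 20, 20, 20, 20, 20, 20, which is always 20.
The 12th slot belongs to track B; its 8th term is 20.

20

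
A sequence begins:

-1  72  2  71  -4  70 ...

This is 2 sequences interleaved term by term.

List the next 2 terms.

The terms cycle through 2 interleaved subsequences.
Subsequence A: -1, 2, -4 (geometric with ratio -2).
Subsequence B: 72, 71, 70 (arithmetic, step −1).
Position 7 → subsequence A, term 4 = 8.
Position 8 falls in subsequence B as its term 4, giving 69.

8, 69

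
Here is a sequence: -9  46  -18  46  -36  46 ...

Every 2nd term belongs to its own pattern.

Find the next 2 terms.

-72, 46

Split by position mod 2 into 2 tracks.
Subsequence A is -9, -18, -36, which is multiplying by 2 each time.
Subsequence B is 46, 46, 46, which is always 46.
Term 7 comes from subsequence A (its 4th entry): -72.
Position 8 falls in subsequence B as its term 4, giving 46.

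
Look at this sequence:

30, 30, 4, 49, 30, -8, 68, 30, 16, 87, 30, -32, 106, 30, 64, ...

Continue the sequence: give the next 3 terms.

125, 30, -128

Read the sequence 3 terms at a time; column i is its own pattern.
Track A: 30, 49, 68, 87, 106. Adding 19 each time.
Track B: 30, 30, 30, 30, 30. Constant 30.
Track C: 4, -8, 16, -32, 64. Geometric with ratio -2.
Term 16 comes from track A (its 6th entry): 125.
Term 17 comes from track B (its 6th entry): 30.
Position 18 falls in track C as its term 6, giving -128.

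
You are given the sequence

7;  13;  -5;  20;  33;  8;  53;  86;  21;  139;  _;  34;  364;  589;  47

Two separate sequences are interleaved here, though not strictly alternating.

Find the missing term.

Reading positions in blocks of 3 reveals the pattern AAB — 2 tracks woven together.
Subsequence A: 7, 13, 20, 33, 53, 86, 139, ?, 364, 589 (Fibonacci-style (each term is the sum of the two before it)).
Subsequence B: -5, 8, 21, 34, 47 (arithmetic with common difference +13).
The gap is subsequence A's term 8; the rule gives 225.

225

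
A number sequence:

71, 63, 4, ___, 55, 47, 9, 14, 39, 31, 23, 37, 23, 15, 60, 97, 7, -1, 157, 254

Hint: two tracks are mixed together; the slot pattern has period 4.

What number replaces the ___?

Positions follow the repeating pattern AABB; grouping by letter gives 2 tracks.
Subsequence A: 71, 63, 55, 47, 39, 31, 23, 15, 7, -1 — subtracting 8 each time.
Subsequence B: 4, ?, 9, 14, 23, 37, 60, 97, 157, 254 — Fibonacci-style (each term is the sum of the two before it).
Filling subsequence B at index 2 by its rule yields 5.

5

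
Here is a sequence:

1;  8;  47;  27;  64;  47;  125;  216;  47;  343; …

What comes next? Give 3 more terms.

512, 47, 729

Reading positions in blocks of 3 reveals the pattern AAB — 2 tracks woven together.
Track A: 1, 8, 27, 64, 125, 216, 343 (the cubes 1³, 2³, 3³, …).
Track B: 47, 47, 47 (constant 47).
Position 11 falls in track A as its term 8, giving 512.
Term 12 comes from track B (its 4th entry): 47.
Position 13 falls in track A as its term 9, giving 729.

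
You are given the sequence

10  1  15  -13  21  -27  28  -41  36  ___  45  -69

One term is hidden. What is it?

-55

Odd-indexed and even-indexed terms follow separate rules.
Subsequence A = 10, 15, 21, 28, 36, 45: the triangular numbers T_4, T_5, ….
Subsequence B = 1, -13, -27, -41, ?, -69: linear: a_n = 15 − 14·n.
Subsequence B's pattern makes the blank -55.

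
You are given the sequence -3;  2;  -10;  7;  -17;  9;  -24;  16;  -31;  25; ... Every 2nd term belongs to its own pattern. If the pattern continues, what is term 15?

Odd-indexed and even-indexed terms follow separate rules.
Stream A: -3, -10, -17, -24, -31 (subtracting 7 each time).
Stream B: 2, 7, 9, 16, 25 (Fibonacci-style (each term is the sum of the two before it)).
Term 15 comes from stream A (its 8th entry): -52.

-52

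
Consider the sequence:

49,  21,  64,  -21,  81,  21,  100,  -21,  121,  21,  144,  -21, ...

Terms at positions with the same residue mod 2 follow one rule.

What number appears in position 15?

196

Split by position mod 2 into 2 tracks.
Track A is 49, 64, 81, 100, 121, 144, which is consecutive squares n² from n = 7.
Track B is 21, -21, 21, -21, 21, -21, which is alternating ±21.
Position 15 → track A, term 8 = 196.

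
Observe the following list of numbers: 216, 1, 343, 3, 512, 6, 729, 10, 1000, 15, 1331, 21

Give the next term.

Split by position mod 2 into 2 tracks.
Track A = 216, 343, 512, 729, 1000, 1331: the cubes 6³, 7³, 8³, ….
Track B = 1, 3, 6, 10, 15, 21: triangular numbers starting at T_1.
Position 13 falls in track A as its term 7, giving 1728.

1728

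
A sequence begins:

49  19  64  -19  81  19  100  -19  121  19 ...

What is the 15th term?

196

Positions 1, 3, 5, … form one subsequence and positions 2, 4, 6, … form another.
Subsequence A = 49, 64, 81, 100, 121: consecutive squares n² from n = 7.
Subsequence B = 19, -19, 19, -19, 19: oscillating between 19 and -19.
Position 15 falls in subsequence A as its term 8, giving 196.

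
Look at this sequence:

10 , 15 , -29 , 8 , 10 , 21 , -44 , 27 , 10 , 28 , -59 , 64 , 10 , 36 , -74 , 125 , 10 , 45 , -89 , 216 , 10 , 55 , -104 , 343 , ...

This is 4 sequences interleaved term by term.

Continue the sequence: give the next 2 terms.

10, 66

Taking every 4th term gives 4 separate tracks.
Track A = 10, 10, 10, 10, 10, 10: constant 10.
Track B = 15, 21, 28, 36, 45, 55: triangular numbers n(n+1)/2 for n = 5, 6, ….
Track C = -29, -44, -59, -74, -89, -104: arithmetic, step −15.
Track D = 8, 27, 64, 125, 216, 343: the cubes 2³, 3³, 4³, ….
Position 25 falls in track A as its term 7, giving 10.
Term 26 comes from track B (its 7th entry): 66.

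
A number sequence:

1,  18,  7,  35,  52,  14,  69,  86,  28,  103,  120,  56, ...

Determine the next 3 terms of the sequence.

Reading positions in blocks of 3 reveals the pattern AAB — 2 tracks woven together.
Track A: 1, 18, 35, 52, 69, 86, 103, 120 (linear: a_n = -16 + 17·n).
Track B: 7, 14, 28, 56 (geometric with ratio 2).
Position 13 falls in track A as its term 9, giving 137.
Position 14 falls in track A as its term 10, giving 154.
Position 15 → track B, term 5 = 112.

137, 154, 112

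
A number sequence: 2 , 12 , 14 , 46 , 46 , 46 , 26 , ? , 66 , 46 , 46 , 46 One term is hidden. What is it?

40

Positions follow the repeating pattern AAABBB; grouping by letter gives 2 tracks.
Stream A: 2, 12, 14, 26, ?, 66. Each term equals the sum of the previous two.
Stream B: 46, 46, 46, 46, 46, 46. Always 46.
Stream A's pattern makes the blank 40.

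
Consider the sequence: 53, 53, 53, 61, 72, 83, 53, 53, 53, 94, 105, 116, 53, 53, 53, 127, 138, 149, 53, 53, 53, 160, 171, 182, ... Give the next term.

53

Positions follow the repeating pattern AAABBB; grouping by letter gives 2 tracks.
Stream A is 53, 53, 53, 53, 53, 53, 53, 53, 53, 53, 53, 53, which is always 53.
Stream B is 61, 72, 83, 94, 105, 116, 127, 138, 149, 160, 171, 182, which is linear: a_n = 50 + 11·n.
Position 25 → stream A, term 13 = 53.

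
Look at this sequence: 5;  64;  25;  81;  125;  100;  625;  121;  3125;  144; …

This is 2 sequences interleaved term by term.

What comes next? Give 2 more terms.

15625, 169

Taking every 2nd term gives 2 separate tracks.
Track A is 5, 25, 125, 625, 3125, which is successive powers of 5.
Track B is 64, 81, 100, 121, 144, which is perfect squares starting at 8².
Position 11 falls in track A as its term 6, giving 15625.
The 12th slot belongs to track B; its 6th term is 169.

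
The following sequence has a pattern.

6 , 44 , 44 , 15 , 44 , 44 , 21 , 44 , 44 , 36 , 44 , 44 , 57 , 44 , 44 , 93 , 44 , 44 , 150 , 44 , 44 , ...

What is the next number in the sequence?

Reading positions in blocks of 3 reveals the pattern ABB — 2 tracks woven together.
Track A is 6, 15, 21, 36, 57, 93, 150, which is a Fibonacci-like recurrence a_n = a_{n-1} + a_{n-2}.
Track B is 44, 44, 44, 44, 44, 44, 44, 44, 44, 44, 44, 44, 44, 44, which is constant 44.
Term 22 comes from track A (its 8th entry): 243.

243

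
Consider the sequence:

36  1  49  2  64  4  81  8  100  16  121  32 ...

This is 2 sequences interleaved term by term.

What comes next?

The terms cycle through 2 interleaved subsequences.
Subsequence A: 36, 49, 64, 81, 100, 121. Perfect squares starting at 6².
Subsequence B: 1, 2, 4, 8, 16, 32. Powers 2^0, 2^1, 2^2, ….
The 13th slot belongs to subsequence A; its 7th term is 144.

144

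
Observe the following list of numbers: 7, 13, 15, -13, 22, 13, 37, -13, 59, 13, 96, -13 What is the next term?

155

Positions 1, 3, 5, … form one subsequence and positions 2, 4, 6, … form another.
Subsequence A = 7, 15, 22, 37, 59, 96: Fibonacci-style (each term is the sum of the two before it).
Subsequence B = 13, -13, 13, -13, 13, -13: alternating ±13.
The 13th slot belongs to subsequence A; its 7th term is 155.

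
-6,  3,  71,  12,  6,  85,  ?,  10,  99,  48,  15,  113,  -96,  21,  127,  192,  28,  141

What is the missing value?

-24

Split by position mod 3: positions 1, 4, 7, … form one track, and each other residue class forms its own.
Track A = -6, 12, ?, 48, -96, 192: a geometric progression (common ratio -2).
Track B = 3, 6, 10, 15, 21, 28: triangular numbers n(n+1)/2 for n = 2, 3, ….
Track C = 71, 85, 99, 113, 127, 141: adding 14 each time.
The gap is track A's term 3; the rule gives -24.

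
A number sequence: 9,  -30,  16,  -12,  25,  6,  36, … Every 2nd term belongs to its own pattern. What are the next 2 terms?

The terms cycle through 2 interleaved subsequences.
Track A is 9, 16, 25, 36, which is perfect squares starting at 3².
Track B is -30, -12, 6, which is adding 18 each time.
Position 8 → track B, term 4 = 24.
Position 9 falls in track A as its term 5, giving 49.

24, 49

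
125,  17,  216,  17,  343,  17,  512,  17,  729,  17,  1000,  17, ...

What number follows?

1331

Taking every 2nd term gives 2 separate tracks.
Stream A is 125, 216, 343, 512, 729, 1000, which is perfect cubes starting at 5³.
Stream B is 17, 17, 17, 17, 17, 17, which is always 17.
Term 13 comes from stream A (its 7th entry): 1331.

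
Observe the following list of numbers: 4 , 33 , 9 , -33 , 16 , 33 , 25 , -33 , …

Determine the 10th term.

33

The terms cycle through 2 interleaved subsequences.
Track A: 4, 9, 16, 25 — the squares 2², 3², 4², ….
Track B: 33, -33, 33, -33 — the oscillation 33·(−1)^(n+1).
Term 10 comes from track B (its 5th entry): 33.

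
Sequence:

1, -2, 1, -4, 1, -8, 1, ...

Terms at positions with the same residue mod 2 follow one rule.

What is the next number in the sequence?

The terms cycle through 2 interleaved subsequences.
Subsequence A: 1, 1, 1, 1. Always 1.
Subsequence B: -2, -4, -8. Geometric, ×2 each step.
Position 8 → subsequence B, term 4 = -16.

-16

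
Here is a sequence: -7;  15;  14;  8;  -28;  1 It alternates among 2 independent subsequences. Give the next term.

56

Positions 1, 3, 5, … form one subsequence and positions 2, 4, 6, … form another.
Track A: -7, 14, -28 (geometric, ×-2 each step).
Track B: 15, 8, 1 (arithmetic with common difference −7).
The 7th slot belongs to track A; its 4th term is 56.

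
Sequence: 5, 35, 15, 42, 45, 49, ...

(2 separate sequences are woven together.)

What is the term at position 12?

Split by position mod 2 into 2 tracks.
Track A: 5, 15, 45 (multiplying by 3 each time).
Track B: 35, 42, 49 (linear: a_n = 28 + 7·n).
Term 12 comes from track B (its 6th entry): 70.

70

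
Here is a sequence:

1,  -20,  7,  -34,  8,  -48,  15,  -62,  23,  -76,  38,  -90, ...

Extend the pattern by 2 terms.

Positions 1, 3, 5, … form one subsequence and positions 2, 4, 6, … form another.
Subsequence A: 1, 7, 8, 15, 23, 38. Each term equals the sum of the previous two.
Subsequence B: -20, -34, -48, -62, -76, -90. Linear: a_n = -6 − 14·n.
Position 13 falls in subsequence A as its term 7, giving 61.
Position 14 → subsequence B, term 7 = -104.

61, -104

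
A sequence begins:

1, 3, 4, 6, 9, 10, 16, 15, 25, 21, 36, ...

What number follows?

28

Split by position mod 2 into 2 tracks.
Track A: 1, 4, 9, 16, 25, 36 — perfect squares starting at 1².
Track B: 3, 6, 10, 15, 21 — triangular numbers n(n+1)/2 for n = 2, 3, ….
The 12th slot belongs to track B; its 6th term is 28.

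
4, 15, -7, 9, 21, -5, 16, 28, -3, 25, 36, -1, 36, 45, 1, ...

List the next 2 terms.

49, 55

Split by position mod 3: positions 1, 4, 7, … form one track, and each other residue class forms its own.
Track A: 4, 9, 16, 25, 36 — consecutive squares n² from n = 2.
Track B: 15, 21, 28, 36, 45 — triangular numbers n(n+1)/2 for n = 5, 6, ….
Track C: -7, -5, -3, -1, 1 — arithmetic with common difference +2.
The 16th slot belongs to track A; its 6th term is 49.
Position 17 falls in track B as its term 6, giving 55.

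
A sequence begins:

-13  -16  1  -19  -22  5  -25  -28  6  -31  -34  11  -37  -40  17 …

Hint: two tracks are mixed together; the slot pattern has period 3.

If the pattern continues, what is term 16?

-43

The slot pattern repeats as AAB (period 3), so there are 2 interleaved tracks.
Track A is -13, -16, -19, -22, -25, -28, -31, -34, -37, -40, which is subtracting 3 each time.
Track B is 1, 5, 6, 11, 17, which is Fibonacci-style (each term is the sum of the two before it).
Position 16 falls in track A as its term 11, giving -43.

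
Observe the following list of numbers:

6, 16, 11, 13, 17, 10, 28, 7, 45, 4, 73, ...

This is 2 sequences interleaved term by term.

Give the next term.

1

Odd-indexed and even-indexed terms follow separate rules.
Track A is 6, 11, 17, 28, 45, 73, which is Fibonacci-style (each term is the sum of the two before it).
Track B is 16, 13, 10, 7, 4, which is linear: a_n = 19 − 3·n.
The 12th slot belongs to track B; its 6th term is 1.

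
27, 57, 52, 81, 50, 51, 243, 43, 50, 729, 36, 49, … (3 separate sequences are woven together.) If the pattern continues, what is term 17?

22

Split by position mod 3: positions 1, 4, 7, … form one track, and each other residue class forms its own.
Stream A: 27, 81, 243, 729 — successive powers of 3.
Stream B: 57, 50, 43, 36 — arithmetic, step −7.
Stream C: 52, 51, 50, 49 — subtracting 1 each time.
The 17th slot belongs to stream B; its 6th term is 22.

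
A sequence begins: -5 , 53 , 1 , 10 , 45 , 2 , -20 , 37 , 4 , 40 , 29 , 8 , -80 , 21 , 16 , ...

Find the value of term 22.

Read the sequence 3 terms at a time; column i is its own pattern.
Subsequence A: -5, 10, -20, 40, -80. Geometric, ×-2 each step.
Subsequence B: 53, 45, 37, 29, 21. Linear: a_n = 61 − 8·n.
Subsequence C: 1, 2, 4, 8, 16. Successive powers of 2.
Position 22 falls in subsequence A as its term 8, giving 640.

640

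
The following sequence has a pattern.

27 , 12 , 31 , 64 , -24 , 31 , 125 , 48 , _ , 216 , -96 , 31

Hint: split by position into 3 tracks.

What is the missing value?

31

Split by position mod 3 into 3 tracks.
Stream A: 27, 64, 125, 216 — the cubes 3³, 4³, 5³, ….
Stream B: 12, -24, 48, -96 — a geometric progression (common ratio -2).
Stream C: 31, 31, ?, 31 — always 31.
So the missing entry in stream C is 31.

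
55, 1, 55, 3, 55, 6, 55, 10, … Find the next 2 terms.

Split by position mod 2 into 2 tracks.
Stream A: 55, 55, 55, 55. Constant 55.
Stream B: 1, 3, 6, 10. The triangular numbers T_1, T_2, ….
Position 9 falls in stream A as its term 5, giving 55.
Position 10 falls in stream B as its term 5, giving 15.

55, 15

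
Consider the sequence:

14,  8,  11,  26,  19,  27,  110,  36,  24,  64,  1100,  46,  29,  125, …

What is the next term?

Taking every 4th term gives 4 separate tracks.
Track A: 14, 19, 24, 29 (adding 5 each time).
Track B: 8, 27, 64, 125 (the cubes 2³, 3³, 4³, …).
Track C: 11, 110, 1100 (a geometric progression (common ratio 10)).
Track D: 26, 36, 46 (linear: a_n = 16 + 10·n).
Position 15 → track C, term 4 = 11000.

11000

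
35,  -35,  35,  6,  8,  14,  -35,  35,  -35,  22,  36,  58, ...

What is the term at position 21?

The slot pattern repeats as AAABBB (period 6), so there are 2 interleaved tracks.
Subsequence A = 35, -35, 35, -35, 35, -35: oscillating between 35 and -35.
Subsequence B = 6, 8, 14, 22, 36, 58: each term equals the sum of the previous two.
Term 21 comes from subsequence A (its 12th entry): -35.

-35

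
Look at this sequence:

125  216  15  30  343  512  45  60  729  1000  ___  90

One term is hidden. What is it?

The slot pattern repeats as AABB (period 4), so there are 2 interleaved tracks.
Subsequence A: 125, 216, 343, 512, 729, 1000 (consecutive cubes n³ from n = 5).
Subsequence B: 15, 30, 45, 60, ?, 90 (arithmetic, step +15).
Subsequence B's pattern makes the blank 75.

75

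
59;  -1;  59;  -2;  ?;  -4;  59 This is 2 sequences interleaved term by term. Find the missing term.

59

Taking every 2nd term gives 2 separate tracks.
Track A: 59, 59, ?, 59 (always 59).
Track B: -1, -2, -4 (multiplying by 2 each time).
So the missing entry in track A is 59.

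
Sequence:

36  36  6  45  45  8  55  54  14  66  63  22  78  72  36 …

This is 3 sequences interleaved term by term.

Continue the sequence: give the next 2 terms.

91, 81

Read the sequence 3 terms at a time; column i is its own pattern.
Track A: 36, 45, 55, 66, 78 — triangular numbers n(n+1)/2 for n = 8, 9, ….
Track B: 36, 45, 54, 63, 72 — arithmetic with common difference +9.
Track C: 6, 8, 14, 22, 36 — each term equals the sum of the previous two.
The 16th slot belongs to track A; its 6th term is 91.
Position 17 falls in track B as its term 6, giving 81.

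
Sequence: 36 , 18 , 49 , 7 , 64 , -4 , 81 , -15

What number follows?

100

Positions 1, 3, 5, … form one subsequence and positions 2, 4, 6, … form another.
Subsequence A = 36, 49, 64, 81: the squares 6², 7², 8², ….
Subsequence B = 18, 7, -4, -15: linear: a_n = 29 − 11·n.
Position 9 → subsequence A, term 5 = 100.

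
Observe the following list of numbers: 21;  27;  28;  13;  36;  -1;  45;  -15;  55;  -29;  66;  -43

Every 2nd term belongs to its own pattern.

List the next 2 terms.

78, -57

Split by position mod 2 into 2 tracks.
Track A = 21, 28, 36, 45, 55, 66: the triangular numbers T_6, T_7, ….
Track B = 27, 13, -1, -15, -29, -43: subtracting 14 each time.
Term 13 comes from track A (its 7th entry): 78.
The 14th slot belongs to track B; its 7th term is -57.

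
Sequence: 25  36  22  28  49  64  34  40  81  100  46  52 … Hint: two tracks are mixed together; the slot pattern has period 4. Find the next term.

The slot pattern repeats as AABB (period 4), so there are 2 interleaved tracks.
Track A = 25, 36, 49, 64, 81, 100: perfect squares starting at 5².
Track B = 22, 28, 34, 40, 46, 52: arithmetic with common difference +6.
Position 13 falls in track A as its term 7, giving 121.

121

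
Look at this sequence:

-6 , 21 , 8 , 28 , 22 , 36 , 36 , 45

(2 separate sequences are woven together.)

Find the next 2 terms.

Split by position mod 2 into 2 tracks.
Track A: -6, 8, 22, 36 (linear: a_n = -20 + 14·n).
Track B: 21, 28, 36, 45 (the triangular numbers T_6, T_7, …).
Position 9 falls in track A as its term 5, giving 50.
Term 10 comes from track B (its 5th entry): 55.

50, 55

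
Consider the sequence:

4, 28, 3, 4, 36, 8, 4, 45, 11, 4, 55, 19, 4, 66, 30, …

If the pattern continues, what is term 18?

The terms cycle through 3 interleaved subsequences.
Track A = 4, 4, 4, 4, 4: always 4.
Track B = 28, 36, 45, 55, 66: triangular numbers starting at T_7.
Track C = 3, 8, 11, 19, 30: a Fibonacci-like recurrence a_n = a_{n-1} + a_{n-2}.
The 18th slot belongs to track C; its 6th term is 49.

49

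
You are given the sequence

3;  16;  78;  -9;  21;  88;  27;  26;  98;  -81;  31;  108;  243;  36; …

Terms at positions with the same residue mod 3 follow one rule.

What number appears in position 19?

Split by position mod 3: positions 1, 4, 7, … form one track, and each other residue class forms its own.
Track A is 3, -9, 27, -81, 243, which is a geometric progression (common ratio -3).
Track B is 16, 21, 26, 31, 36, which is arithmetic, step +5.
Track C is 78, 88, 98, 108, which is arithmetic with common difference +10.
Position 19 → track A, term 7 = 2187.

2187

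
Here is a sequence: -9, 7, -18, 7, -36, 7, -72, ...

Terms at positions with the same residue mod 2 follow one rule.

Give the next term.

7

Taking every 2nd term gives 2 separate tracks.
Stream A: -9, -18, -36, -72. Multiplying by 2 each time.
Stream B: 7, 7, 7. The constant sequence 7.
The 8th slot belongs to stream B; its 4th term is 7.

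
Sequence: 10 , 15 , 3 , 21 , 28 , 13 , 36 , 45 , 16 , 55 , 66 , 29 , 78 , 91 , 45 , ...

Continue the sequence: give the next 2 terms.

105, 120

The slot pattern repeats as AAB (period 3), so there are 2 interleaved tracks.
Subsequence A: 10, 15, 21, 28, 36, 45, 55, 66, 78, 91 — triangular numbers starting at T_4.
Subsequence B: 3, 13, 16, 29, 45 — each term equals the sum of the previous two.
Position 16 falls in subsequence A as its term 11, giving 105.
The 17th slot belongs to subsequence A; its 12th term is 120.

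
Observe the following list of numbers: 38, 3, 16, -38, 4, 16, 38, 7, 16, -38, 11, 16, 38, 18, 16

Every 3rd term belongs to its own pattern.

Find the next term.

Split by position mod 3: positions 1, 4, 7, … form one track, and each other residue class forms its own.
Stream A: 38, -38, 38, -38, 38 — oscillating between 38 and -38.
Stream B: 3, 4, 7, 11, 18 — a Fibonacci-like recurrence a_n = a_{n-1} + a_{n-2}.
Stream C: 16, 16, 16, 16, 16 — constant 16.
The 16th slot belongs to stream A; its 6th term is -38.

-38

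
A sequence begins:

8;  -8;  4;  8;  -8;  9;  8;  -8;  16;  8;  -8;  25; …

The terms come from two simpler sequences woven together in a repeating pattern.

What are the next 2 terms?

8, -8

Positions follow the repeating pattern AAB; grouping by letter gives 2 tracks.
Track A: 8, -8, 8, -8, 8, -8, 8, -8 — alternating ±8.
Track B: 4, 9, 16, 25 — consecutive squares n² from n = 2.
Position 13 falls in track A as its term 9, giving 8.
Position 14 → track A, term 10 = -8.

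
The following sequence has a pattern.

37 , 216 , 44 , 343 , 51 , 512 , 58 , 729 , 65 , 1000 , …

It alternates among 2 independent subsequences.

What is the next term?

72

Odd-indexed and even-indexed terms follow separate rules.
Stream A: 37, 44, 51, 58, 65 — arithmetic, step +7.
Stream B: 216, 343, 512, 729, 1000 — the cubes 6³, 7³, 8³, ….
Term 11 comes from stream A (its 6th entry): 72.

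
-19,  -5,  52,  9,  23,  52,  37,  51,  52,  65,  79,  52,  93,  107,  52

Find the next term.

121

Reading positions in blocks of 3 reveals the pattern AAB — 2 tracks woven together.
Track A = -19, -5, 9, 23, 37, 51, 65, 79, 93, 107: arithmetic with common difference +14.
Track B = 52, 52, 52, 52, 52: the constant sequence 52.
Position 16 falls in track A as its term 11, giving 121.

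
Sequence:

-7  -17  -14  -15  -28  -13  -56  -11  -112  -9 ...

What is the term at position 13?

-448

Split by position mod 2 into 2 tracks.
Track A: -7, -14, -28, -56, -112. A geometric progression (common ratio 2).
Track B: -17, -15, -13, -11, -9. Adding 2 each time.
Position 13 falls in track A as its term 7, giving -448.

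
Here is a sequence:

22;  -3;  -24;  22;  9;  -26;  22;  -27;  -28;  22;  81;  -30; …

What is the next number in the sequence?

Taking every 3rd term gives 3 separate tracks.
Stream A = 22, 22, 22, 22: always 22.
Stream B = -3, 9, -27, 81: geometric, ×-3 each step.
Stream C = -24, -26, -28, -30: subtracting 2 each time.
The 13th slot belongs to stream A; its 5th term is 22.

22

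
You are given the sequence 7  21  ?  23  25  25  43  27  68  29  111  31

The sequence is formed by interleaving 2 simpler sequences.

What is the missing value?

18

Positions 1, 3, 5, … form one subsequence and positions 2, 4, 6, … form another.
Track A is 7, ?, 25, 43, 68, 111, which is a Fibonacci-like recurrence a_n = a_{n-1} + a_{n-2}.
Track B is 21, 23, 25, 27, 29, 31, which is adding 2 each time.
So the missing entry in track A is 18.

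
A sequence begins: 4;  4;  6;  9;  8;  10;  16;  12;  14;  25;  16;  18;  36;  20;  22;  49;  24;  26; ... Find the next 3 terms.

The slot pattern repeats as ABB (period 3), so there are 2 interleaved tracks.
Track A: 4, 9, 16, 25, 36, 49 (the squares 2², 3², 4², …).
Track B: 4, 6, 8, 10, 12, 14, 16, 18, 20, 22, 24, 26 (adding 2 each time).
Position 19 falls in track A as its term 7, giving 64.
Position 20 falls in track B as its term 13, giving 28.
Term 21 comes from track B (its 14th entry): 30.

64, 28, 30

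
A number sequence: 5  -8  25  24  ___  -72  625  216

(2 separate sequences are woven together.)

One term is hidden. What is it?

125

Taking every 2nd term gives 2 separate tracks.
Track A: 5, 25, ?, 625. Powers 5^1, 5^2, 5^3, ….
Track B: -8, 24, -72, 216. Geometric, ×-3 each step.
The gap is track A's term 3; the rule gives 125.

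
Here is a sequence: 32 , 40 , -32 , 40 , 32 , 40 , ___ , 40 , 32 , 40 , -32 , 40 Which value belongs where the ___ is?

Taking every 2nd term gives 2 separate tracks.
Subsequence A = 32, -32, 32, ?, 32, -32: the oscillation 32·(−1)^(n+1).
Subsequence B = 40, 40, 40, 40, 40, 40: constant 40.
So the missing entry in subsequence A is -32.

-32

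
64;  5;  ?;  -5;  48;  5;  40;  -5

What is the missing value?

Odd-indexed and even-indexed terms follow separate rules.
Track A: 64, ?, 48, 40 — subtracting 8 each time.
Track B: 5, -5, 5, -5 — oscillating between 5 and -5.
Filling track A at index 2 by its rule yields 56.

56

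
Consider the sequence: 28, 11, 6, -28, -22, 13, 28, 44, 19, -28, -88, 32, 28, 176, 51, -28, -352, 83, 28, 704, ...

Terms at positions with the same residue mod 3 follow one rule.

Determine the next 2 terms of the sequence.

134, -28

Split by position mod 3: positions 1, 4, 7, … form one track, and each other residue class forms its own.
Track A is 28, -28, 28, -28, 28, -28, 28, which is oscillating between 28 and -28.
Track B is 11, -22, 44, -88, 176, -352, 704, which is geometric with ratio -2.
Track C is 6, 13, 19, 32, 51, 83, which is a Fibonacci-like recurrence a_n = a_{n-1} + a_{n-2}.
Term 21 comes from track C (its 7th entry): 134.
Position 22 falls in track A as its term 8, giving -28.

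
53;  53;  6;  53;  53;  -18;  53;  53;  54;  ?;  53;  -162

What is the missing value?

The slot pattern repeats as AAB (period 3), so there are 2 interleaved tracks.
Track A: 53, 53, 53, 53, 53, 53, ?, 53. The constant sequence 53.
Track B: 6, -18, 54, -162. A geometric progression (common ratio -3).
The gap is track A's term 7; the rule gives 53.

53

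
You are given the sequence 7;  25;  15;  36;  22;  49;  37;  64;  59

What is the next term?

81

Split by position mod 2 into 2 tracks.
Stream A: 7, 15, 22, 37, 59 — each term equals the sum of the previous two.
Stream B: 25, 36, 49, 64 — perfect squares starting at 5².
Position 10 → stream B, term 5 = 81.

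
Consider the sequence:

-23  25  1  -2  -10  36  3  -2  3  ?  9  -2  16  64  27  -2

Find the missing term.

49

Taking every 4th term gives 4 separate tracks.
Track A: -23, -10, 3, 16. Adding 13 each time.
Track B: 25, 36, ?, 64. Perfect squares starting at 5².
Track C: 1, 3, 9, 27. Successive powers of 3.
Track D: -2, -2, -2, -2. Constant -2.
Track B's pattern makes the blank 49.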